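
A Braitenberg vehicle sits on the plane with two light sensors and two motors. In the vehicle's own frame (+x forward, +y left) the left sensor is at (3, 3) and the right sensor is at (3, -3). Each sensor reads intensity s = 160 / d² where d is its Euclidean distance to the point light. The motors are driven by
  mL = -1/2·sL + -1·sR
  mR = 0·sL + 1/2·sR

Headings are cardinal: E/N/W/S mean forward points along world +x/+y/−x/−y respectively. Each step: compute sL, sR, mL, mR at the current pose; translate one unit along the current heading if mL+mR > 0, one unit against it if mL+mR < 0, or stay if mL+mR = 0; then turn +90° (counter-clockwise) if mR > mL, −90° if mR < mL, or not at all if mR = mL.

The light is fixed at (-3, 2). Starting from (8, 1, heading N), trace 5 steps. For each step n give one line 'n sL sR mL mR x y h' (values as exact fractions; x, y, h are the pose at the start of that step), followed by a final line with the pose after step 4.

n=0: pose=(8,1,N); sL=40/17, sR=4/5; mL=-168/85, mR=2/5; mL+mR=-134/85 → advance -1; mR−mL=202/85 → turn +1·90°
n=1: pose=(8,0,W); sL=160/89, sR=32/13; mL=-3888/1157, mR=16/13; mL+mR=-2464/1157 → advance -1; mR−mL=5312/1157 → turn +1·90°
n=2: pose=(9,0,S); sL=16/25, sR=80/53; mL=-2424/1325, mR=40/53; mL+mR=-1424/1325 → advance -1; mR−mL=3424/1325 → turn +1·90°
n=3: pose=(9,1,E); sL=160/229, sR=160/241; mL=-55920/55189, mR=80/241; mL+mR=-37600/55189 → advance -1; mR−mL=74240/55189 → turn +1·90°
n=4: pose=(8,1,N); sL=40/17, sR=4/5; mL=-168/85, mR=2/5; mL+mR=-134/85 → advance -1; mR−mL=202/85 → turn +1·90°

0 40/17 4/5 -168/85 2/5 8 1 N
1 160/89 32/13 -3888/1157 16/13 8 0 W
2 16/25 80/53 -2424/1325 40/53 9 0 S
3 160/229 160/241 -55920/55189 80/241 9 1 E
4 40/17 4/5 -168/85 2/5 8 1 N
final 8 0 W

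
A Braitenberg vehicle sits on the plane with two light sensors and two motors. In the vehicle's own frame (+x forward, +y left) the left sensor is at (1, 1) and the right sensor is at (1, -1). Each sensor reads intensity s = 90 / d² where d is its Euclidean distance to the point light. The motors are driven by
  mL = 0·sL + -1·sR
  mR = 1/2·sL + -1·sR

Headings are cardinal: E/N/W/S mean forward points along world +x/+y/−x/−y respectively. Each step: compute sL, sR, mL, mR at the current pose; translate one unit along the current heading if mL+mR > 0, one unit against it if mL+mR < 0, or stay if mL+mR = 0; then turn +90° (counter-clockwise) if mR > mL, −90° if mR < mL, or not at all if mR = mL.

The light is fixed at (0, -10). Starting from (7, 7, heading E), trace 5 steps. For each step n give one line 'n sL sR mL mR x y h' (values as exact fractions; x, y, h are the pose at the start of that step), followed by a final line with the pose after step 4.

n=0: pose=(7,7,E); sL=45/194, sR=9/32; mL=-9/32, mR=-513/3104; mL+mR=-693/1552 → advance -1; mR−mL=45/388 → turn +1·90°
n=1: pose=(6,7,N); sL=90/349, sR=90/373; mL=-90/373, mR=-14625/130177; mL+mR=-46035/130177 → advance -1; mR−mL=45/349 → turn +1·90°
n=2: pose=(6,6,W); sL=9/25, sR=45/157; mL=-45/157, mR=-837/7850; mL+mR=-3087/7850 → advance -1; mR−mL=9/50 → turn +1·90°
n=3: pose=(7,6,S); sL=90/289, sR=10/29; mL=-10/29, mR=-1585/8381; mL+mR=-4475/8381 → advance -1; mR−mL=45/289 → turn +1·90°
n=4: pose=(7,7,E); sL=45/194, sR=9/32; mL=-9/32, mR=-513/3104; mL+mR=-693/1552 → advance -1; mR−mL=45/388 → turn +1·90°

0 45/194 9/32 -9/32 -513/3104 7 7 E
1 90/349 90/373 -90/373 -14625/130177 6 7 N
2 9/25 45/157 -45/157 -837/7850 6 6 W
3 90/289 10/29 -10/29 -1585/8381 7 6 S
4 45/194 9/32 -9/32 -513/3104 7 7 E
final 6 7 N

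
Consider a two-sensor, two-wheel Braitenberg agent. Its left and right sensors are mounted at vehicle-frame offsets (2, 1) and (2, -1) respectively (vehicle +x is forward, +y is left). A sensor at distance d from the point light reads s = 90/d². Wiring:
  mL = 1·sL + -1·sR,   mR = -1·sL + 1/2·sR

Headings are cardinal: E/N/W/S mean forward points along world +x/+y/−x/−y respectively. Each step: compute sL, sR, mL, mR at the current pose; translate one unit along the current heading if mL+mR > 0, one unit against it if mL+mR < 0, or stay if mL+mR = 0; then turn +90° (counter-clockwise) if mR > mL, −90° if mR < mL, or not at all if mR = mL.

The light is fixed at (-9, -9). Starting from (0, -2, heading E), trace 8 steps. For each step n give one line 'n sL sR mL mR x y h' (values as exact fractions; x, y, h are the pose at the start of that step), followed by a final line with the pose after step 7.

n=0: pose=(0,-2,E); sL=18/37, sR=90/157; mL=-504/5809, mR=-1161/5809; mL+mR=-45/157 → advance -1; mR−mL=-657/5809 → turn -1·90°
n=1: pose=(-1,-2,S); sL=45/53, sR=45/37; mL=-720/1961, mR=-945/3922; mL+mR=-45/74 → advance -1; mR−mL=495/3922 → turn +1·90°
n=2: pose=(-1,-1,E); sL=90/181, sR=90/149; mL=-2880/26969, mR=-5265/26969; mL+mR=-45/149 → advance -1; mR−mL=-2385/26969 → turn -1·90°
n=3: pose=(-2,-1,S); sL=9/10, sR=5/4; mL=-7/20, mR=-11/40; mL+mR=-5/8 → advance -1; mR−mL=3/40 → turn +1·90°
n=4: pose=(-2,0,E); sL=90/181, sR=18/29; mL=-648/5249, mR=-981/5249; mL+mR=-9/29 → advance -1; mR−mL=-333/5249 → turn -1·90°
n=5: pose=(-3,0,S); sL=45/49, sR=45/37; mL=-540/1813, mR=-1125/3626; mL+mR=-45/74 → advance -1; mR−mL=-45/3626 → turn -1·90°
n=6: pose=(-3,1,W); sL=90/97, sR=90/137; mL=3600/13289, mR=-7965/13289; mL+mR=-45/137 → advance -1; mR−mL=-11565/13289 → turn -1·90°
n=7: pose=(-2,1,N); sL=1/2, sR=45/104; mL=7/104, mR=-59/208; mL+mR=-45/208 → advance -1; mR−mL=-73/208 → turn -1·90°

0 18/37 90/157 -504/5809 -1161/5809 0 -2 E
1 45/53 45/37 -720/1961 -945/3922 -1 -2 S
2 90/181 90/149 -2880/26969 -5265/26969 -1 -1 E
3 9/10 5/4 -7/20 -11/40 -2 -1 S
4 90/181 18/29 -648/5249 -981/5249 -2 0 E
5 45/49 45/37 -540/1813 -1125/3626 -3 0 S
6 90/97 90/137 3600/13289 -7965/13289 -3 1 W
7 1/2 45/104 7/104 -59/208 -2 1 N
final -2 0 E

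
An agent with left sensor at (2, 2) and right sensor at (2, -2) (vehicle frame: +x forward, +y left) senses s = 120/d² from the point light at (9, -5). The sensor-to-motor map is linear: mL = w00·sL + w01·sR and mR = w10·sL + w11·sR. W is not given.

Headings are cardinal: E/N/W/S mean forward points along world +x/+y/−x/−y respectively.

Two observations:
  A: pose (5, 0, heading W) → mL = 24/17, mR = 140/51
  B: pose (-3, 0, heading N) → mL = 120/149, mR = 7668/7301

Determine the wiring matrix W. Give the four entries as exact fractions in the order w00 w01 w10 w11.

obs A: pose=(5,0,W) → sL=8/3, sR=24/17, mL=24/17, mR=140/51
obs B: pose=(-3,0,N) → sL=24/49, sR=120/149, mL=120/149, mR=7668/7301
sensor matrix S = [[8/3, 24/17], [24/49, 120/149]]; det S = 180736/124117
solve [mL_A; mL_B] = S·[w00; w01] and [mR_A; mR_B] = S·[w10; w11]:
  w00 = 0, w01 = 1, w10 = 1/2, w11 = 1

0 1 1/2 1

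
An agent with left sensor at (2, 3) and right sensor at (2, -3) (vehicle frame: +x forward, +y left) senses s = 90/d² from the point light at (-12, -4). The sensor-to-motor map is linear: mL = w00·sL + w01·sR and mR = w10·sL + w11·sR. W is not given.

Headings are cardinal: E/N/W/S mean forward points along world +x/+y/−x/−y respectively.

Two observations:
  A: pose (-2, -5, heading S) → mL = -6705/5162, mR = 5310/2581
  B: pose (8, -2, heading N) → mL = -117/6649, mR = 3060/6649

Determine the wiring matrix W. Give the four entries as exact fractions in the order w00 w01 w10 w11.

obs A: pose=(-2,-5,S) → sL=45/89, sR=45/29, mL=-6705/5162, mR=5310/2581
obs B: pose=(8,-2,N) → sL=18/61, sR=18/109, mL=-117/6649, mR=3060/6649
sensor matrix S = [[45/89, 45/29], [18/61, 18/109]]; det S = -6424920/17161069
solve [mL_A; mL_B] = S·[w00; w01] and [mR_A; mR_B] = S·[w10; w11]:
  w00 = 1/2, w01 = -1, w10 = 1, w11 = 1

1/2 -1 1 1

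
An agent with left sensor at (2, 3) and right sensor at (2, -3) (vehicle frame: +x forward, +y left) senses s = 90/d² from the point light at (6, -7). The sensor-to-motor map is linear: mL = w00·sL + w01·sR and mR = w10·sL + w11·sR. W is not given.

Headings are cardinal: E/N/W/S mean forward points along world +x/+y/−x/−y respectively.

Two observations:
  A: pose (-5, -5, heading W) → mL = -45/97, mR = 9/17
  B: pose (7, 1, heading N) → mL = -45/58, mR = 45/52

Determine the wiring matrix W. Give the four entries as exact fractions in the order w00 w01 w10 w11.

obs A: pose=(-5,-5,W) → sL=9/17, sR=45/97, mL=-45/97, mR=9/17
obs B: pose=(7,1,N) → sL=45/52, sR=45/58, mL=-45/58, mR=45/52
sensor matrix S = [[9/17, 45/97], [45/52, 45/58]]; det S = 23085/2486692
solve [mL_A; mL_B] = S·[w00; w01] and [mR_A; mR_B] = S·[w10; w11]:
  w00 = 0, w01 = -1, w10 = 1, w11 = 0

0 -1 1 0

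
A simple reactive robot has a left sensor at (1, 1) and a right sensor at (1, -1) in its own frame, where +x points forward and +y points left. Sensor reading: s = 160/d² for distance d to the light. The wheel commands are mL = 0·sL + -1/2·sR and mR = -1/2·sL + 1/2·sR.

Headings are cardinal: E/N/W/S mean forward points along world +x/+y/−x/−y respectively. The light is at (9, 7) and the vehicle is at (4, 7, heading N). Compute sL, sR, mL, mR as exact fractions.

left sensor world pos  = (3, 8); dL² = 37
right sensor world pos = (5, 8); dR² = 17
sL = 160/37 = 160/37
sR = 160/17 = 160/17
mL = 0·sL + -1/2·sR = -80/17
mR = -1/2·sL + 1/2·sR = 1600/629

160/37 160/17 -80/17 1600/629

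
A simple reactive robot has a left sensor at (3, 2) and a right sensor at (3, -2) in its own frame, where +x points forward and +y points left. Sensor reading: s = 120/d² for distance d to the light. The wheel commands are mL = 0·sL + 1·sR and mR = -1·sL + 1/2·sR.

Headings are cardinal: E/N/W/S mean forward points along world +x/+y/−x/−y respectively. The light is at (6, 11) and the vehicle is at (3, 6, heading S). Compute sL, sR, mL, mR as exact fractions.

24/13 120/89 120/89 -1356/1157

left sensor world pos  = (5, 3); dL² = 65
right sensor world pos = (1, 3); dR² = 89
sL = 120/65 = 24/13
sR = 120/89 = 120/89
mL = 0·sL + 1·sR = 120/89
mR = -1·sL + 1/2·sR = -1356/1157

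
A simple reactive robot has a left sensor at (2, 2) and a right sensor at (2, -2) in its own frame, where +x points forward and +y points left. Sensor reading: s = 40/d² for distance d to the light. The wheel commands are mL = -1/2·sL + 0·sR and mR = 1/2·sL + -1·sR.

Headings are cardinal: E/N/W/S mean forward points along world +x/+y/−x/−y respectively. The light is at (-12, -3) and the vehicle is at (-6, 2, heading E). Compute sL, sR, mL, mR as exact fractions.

left sensor world pos  = (-4, 4); dL² = 113
right sensor world pos = (-4, 0); dR² = 73
sL = 40/113 = 40/113
sR = 40/73 = 40/73
mL = -1/2·sL + 0·sR = -20/113
mR = 1/2·sL + -1·sR = -3060/8249

40/113 40/73 -20/113 -3060/8249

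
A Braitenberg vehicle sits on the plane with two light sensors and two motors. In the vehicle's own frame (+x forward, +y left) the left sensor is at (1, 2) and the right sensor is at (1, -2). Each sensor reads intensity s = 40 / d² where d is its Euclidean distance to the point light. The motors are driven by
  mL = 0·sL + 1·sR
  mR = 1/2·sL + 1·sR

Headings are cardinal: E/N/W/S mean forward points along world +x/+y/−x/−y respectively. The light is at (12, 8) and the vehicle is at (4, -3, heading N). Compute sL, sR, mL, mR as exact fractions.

1/5 5/17 5/17 67/170

left sensor world pos  = (2, -2); dL² = 200
right sensor world pos = (6, -2); dR² = 136
sL = 40/200 = 1/5
sR = 40/136 = 5/17
mL = 0·sL + 1·sR = 5/17
mR = 1/2·sL + 1·sR = 67/170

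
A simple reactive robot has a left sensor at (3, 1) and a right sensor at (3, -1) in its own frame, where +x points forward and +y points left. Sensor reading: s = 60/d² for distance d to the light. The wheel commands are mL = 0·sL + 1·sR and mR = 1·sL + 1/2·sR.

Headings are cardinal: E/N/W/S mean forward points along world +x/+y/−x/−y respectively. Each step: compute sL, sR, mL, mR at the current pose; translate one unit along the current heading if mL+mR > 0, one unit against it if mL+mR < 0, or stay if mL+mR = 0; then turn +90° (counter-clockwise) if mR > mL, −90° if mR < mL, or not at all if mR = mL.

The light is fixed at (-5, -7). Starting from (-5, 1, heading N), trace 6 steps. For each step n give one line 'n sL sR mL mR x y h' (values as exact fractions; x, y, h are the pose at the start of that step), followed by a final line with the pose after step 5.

n=0: pose=(-5,1,N); sL=30/61, sR=30/61; mL=30/61, mR=45/61; mL+mR=75/61 → advance +1; mR−mL=15/61 → turn +1·90°
n=1: pose=(-5,2,W); sL=60/73, sR=60/109; mL=60/109, mR=8730/7957; mL+mR=13110/7957 → advance +1; mR−mL=4350/7957 → turn +1·90°
n=2: pose=(-6,2,S); sL=5/3, sR=3/2; mL=3/2, mR=29/12; mL+mR=47/12 → advance +1; mR−mL=11/12 → turn +1·90°
n=3: pose=(-6,1,E); sL=12/17, sR=60/53; mL=60/53, mR=1146/901; mL+mR=2166/901 → advance +1; mR−mL=126/901 → turn +1·90°
n=4: pose=(-5,1,N); sL=30/61, sR=30/61; mL=30/61, mR=45/61; mL+mR=75/61 → advance +1; mR−mL=15/61 → turn +1·90°
n=5: pose=(-5,2,W); sL=60/73, sR=60/109; mL=60/109, mR=8730/7957; mL+mR=13110/7957 → advance +1; mR−mL=4350/7957 → turn +1·90°

0 30/61 30/61 30/61 45/61 -5 1 N
1 60/73 60/109 60/109 8730/7957 -5 2 W
2 5/3 3/2 3/2 29/12 -6 2 S
3 12/17 60/53 60/53 1146/901 -6 1 E
4 30/61 30/61 30/61 45/61 -5 1 N
5 60/73 60/109 60/109 8730/7957 -5 2 W
final -6 2 S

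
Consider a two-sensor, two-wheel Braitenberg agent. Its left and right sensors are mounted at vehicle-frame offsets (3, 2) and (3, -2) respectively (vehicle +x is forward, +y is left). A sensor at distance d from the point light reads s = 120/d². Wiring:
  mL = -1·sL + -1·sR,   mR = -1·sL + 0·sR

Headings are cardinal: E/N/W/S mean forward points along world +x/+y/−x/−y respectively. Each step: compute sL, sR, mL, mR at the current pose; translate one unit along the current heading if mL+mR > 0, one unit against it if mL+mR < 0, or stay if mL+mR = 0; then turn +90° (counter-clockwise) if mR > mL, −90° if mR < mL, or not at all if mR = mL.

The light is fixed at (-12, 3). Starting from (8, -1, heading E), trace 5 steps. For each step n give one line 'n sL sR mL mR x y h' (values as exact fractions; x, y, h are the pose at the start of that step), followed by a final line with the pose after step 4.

0 120/533 24/113 -26352/60229 -120/533 8 -1 E
1 12/29 60/221 -4392/6409 -12/29 7 -1 N
2 24/61 24/53 -2736/3233 -24/61 7 -2 W
3 30/137 30/97 -7020/13289 -30/137 8 -2 S
4 120/533 24/113 -26352/60229 -120/533 8 -1 E
final 7 -1 N

n=0: pose=(8,-1,E); sL=120/533, sR=24/113; mL=-26352/60229, mR=-120/533; mL+mR=-39912/60229 → advance -1; mR−mL=24/113 → turn +1·90°
n=1: pose=(7,-1,N); sL=12/29, sR=60/221; mL=-4392/6409, mR=-12/29; mL+mR=-7044/6409 → advance -1; mR−mL=60/221 → turn +1·90°
n=2: pose=(7,-2,W); sL=24/61, sR=24/53; mL=-2736/3233, mR=-24/61; mL+mR=-4008/3233 → advance -1; mR−mL=24/53 → turn +1·90°
n=3: pose=(8,-2,S); sL=30/137, sR=30/97; mL=-7020/13289, mR=-30/137; mL+mR=-9930/13289 → advance -1; mR−mL=30/97 → turn +1·90°
n=4: pose=(8,-1,E); sL=120/533, sR=24/113; mL=-26352/60229, mR=-120/533; mL+mR=-39912/60229 → advance -1; mR−mL=24/113 → turn +1·90°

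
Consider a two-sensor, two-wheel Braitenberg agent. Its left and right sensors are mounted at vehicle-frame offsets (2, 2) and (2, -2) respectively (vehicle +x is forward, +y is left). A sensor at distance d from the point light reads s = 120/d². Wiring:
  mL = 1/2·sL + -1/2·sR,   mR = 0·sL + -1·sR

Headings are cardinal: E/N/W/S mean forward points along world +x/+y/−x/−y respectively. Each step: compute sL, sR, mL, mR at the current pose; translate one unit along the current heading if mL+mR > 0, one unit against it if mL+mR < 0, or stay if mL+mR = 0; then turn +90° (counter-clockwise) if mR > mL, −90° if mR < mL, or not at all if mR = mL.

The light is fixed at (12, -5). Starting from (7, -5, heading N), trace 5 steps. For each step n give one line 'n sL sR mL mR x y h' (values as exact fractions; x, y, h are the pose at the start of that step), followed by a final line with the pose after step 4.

0 120/53 120/13 -2400/689 -120/13 7 -5 N
1 12 20/3 8/3 -20/3 7 -6 E
2 24/5 120/73 576/365 -120/73 6 -6 S
3 30/17 30/17 0 -30/17 6 -5 W
4 120/53 120/13 -2400/689 -120/13 7 -5 N
final 7 -6 E

n=0: pose=(7,-5,N); sL=120/53, sR=120/13; mL=-2400/689, mR=-120/13; mL+mR=-8760/689 → advance -1; mR−mL=-3960/689 → turn -1·90°
n=1: pose=(7,-6,E); sL=12, sR=20/3; mL=8/3, mR=-20/3; mL+mR=-4 → advance -1; mR−mL=-28/3 → turn -1·90°
n=2: pose=(6,-6,S); sL=24/5, sR=120/73; mL=576/365, mR=-120/73; mL+mR=-24/365 → advance -1; mR−mL=-1176/365 → turn -1·90°
n=3: pose=(6,-5,W); sL=30/17, sR=30/17; mL=0, mR=-30/17; mL+mR=-30/17 → advance -1; mR−mL=-30/17 → turn -1·90°
n=4: pose=(7,-5,N); sL=120/53, sR=120/13; mL=-2400/689, mR=-120/13; mL+mR=-8760/689 → advance -1; mR−mL=-3960/689 → turn -1·90°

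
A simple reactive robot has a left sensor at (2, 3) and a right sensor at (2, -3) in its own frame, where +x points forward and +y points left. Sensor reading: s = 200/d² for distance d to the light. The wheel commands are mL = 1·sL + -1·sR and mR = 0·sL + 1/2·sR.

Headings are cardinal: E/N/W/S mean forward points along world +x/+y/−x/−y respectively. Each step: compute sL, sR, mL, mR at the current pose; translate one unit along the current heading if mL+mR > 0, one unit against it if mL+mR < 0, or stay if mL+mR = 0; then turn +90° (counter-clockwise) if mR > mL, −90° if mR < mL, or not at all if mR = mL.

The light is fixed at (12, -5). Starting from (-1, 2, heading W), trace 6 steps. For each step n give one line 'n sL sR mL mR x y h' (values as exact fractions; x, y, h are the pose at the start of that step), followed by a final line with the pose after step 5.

n=0: pose=(-1,2,W); sL=200/241, sR=8/13; mL=672/3133, mR=4/13; mL+mR=1636/3133 → advance +1; mR−mL=292/3133 → turn +1·90°
n=1: pose=(-2,2,S); sL=100/73, sR=100/157; mL=8400/11461, mR=50/157; mL+mR=12050/11461 → advance +1; mR−mL=-4750/11461 → turn -1·90°
n=2: pose=(-2,1,W); sL=40/53, sR=200/337; mL=2880/17861, mR=100/337; mL+mR=8180/17861 → advance +1; mR−mL=2420/17861 → turn +1·90°
n=3: pose=(-3,1,S); sL=5/4, sR=10/17; mL=45/68, mR=5/17; mL+mR=65/68 → advance +1; mR−mL=-25/68 → turn -1·90°
n=4: pose=(-3,0,W); sL=200/293, sR=200/353; mL=12000/103429, mR=100/353; mL+mR=41300/103429 → advance +1; mR−mL=17300/103429 → turn +1·90°
n=5: pose=(-4,0,S); sL=100/89, sR=20/37; mL=1920/3293, mR=10/37; mL+mR=2810/3293 → advance +1; mR−mL=-1030/3293 → turn -1·90°

0 200/241 8/13 672/3133 4/13 -1 2 W
1 100/73 100/157 8400/11461 50/157 -2 2 S
2 40/53 200/337 2880/17861 100/337 -2 1 W
3 5/4 10/17 45/68 5/17 -3 1 S
4 200/293 200/353 12000/103429 100/353 -3 0 W
5 100/89 20/37 1920/3293 10/37 -4 0 S
final -4 -1 W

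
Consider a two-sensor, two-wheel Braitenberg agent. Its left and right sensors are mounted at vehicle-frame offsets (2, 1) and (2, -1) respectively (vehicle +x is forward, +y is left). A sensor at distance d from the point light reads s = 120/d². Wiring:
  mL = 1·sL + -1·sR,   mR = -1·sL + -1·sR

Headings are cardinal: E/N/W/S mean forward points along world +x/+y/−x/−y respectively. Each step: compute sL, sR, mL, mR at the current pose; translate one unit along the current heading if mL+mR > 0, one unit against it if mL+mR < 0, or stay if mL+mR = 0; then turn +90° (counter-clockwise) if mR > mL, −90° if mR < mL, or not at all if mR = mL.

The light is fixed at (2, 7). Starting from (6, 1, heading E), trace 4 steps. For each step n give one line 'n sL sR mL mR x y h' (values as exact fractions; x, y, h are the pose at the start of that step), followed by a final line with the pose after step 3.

n=0: pose=(6,1,E); sL=120/61, sR=24/17; mL=576/1037, mR=-3504/1037; mL+mR=-48/17 → advance -1; mR−mL=-240/61 → turn -1·90°
n=1: pose=(5,1,S); sL=3/2, sR=30/17; mL=-9/34, mR=-111/34; mL+mR=-60/17 → advance -1; mR−mL=-3 → turn -1·90°
n=2: pose=(5,2,W); sL=120/37, sR=120/17; mL=-2400/629, mR=-6480/629; mL+mR=-240/17 → advance -1; mR−mL=-240/37 → turn -1·90°
n=3: pose=(6,2,N); sL=20/3, sR=60/17; mL=160/51, mR=-520/51; mL+mR=-120/17 → advance -1; mR−mL=-40/3 → turn -1·90°

0 120/61 24/17 576/1037 -3504/1037 6 1 E
1 3/2 30/17 -9/34 -111/34 5 1 S
2 120/37 120/17 -2400/629 -6480/629 5 2 W
3 20/3 60/17 160/51 -520/51 6 2 N
final 6 1 E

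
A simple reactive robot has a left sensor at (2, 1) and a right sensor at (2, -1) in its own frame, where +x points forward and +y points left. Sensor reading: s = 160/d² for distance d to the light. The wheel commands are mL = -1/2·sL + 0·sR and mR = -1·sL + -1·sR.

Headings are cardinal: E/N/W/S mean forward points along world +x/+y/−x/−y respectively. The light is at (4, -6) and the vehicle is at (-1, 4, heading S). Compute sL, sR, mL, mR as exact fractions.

2 8/5 -1 -18/5

left sensor world pos  = (0, 2); dL² = 80
right sensor world pos = (-2, 2); dR² = 100
sL = 160/80 = 2
sR = 160/100 = 8/5
mL = -1/2·sL + 0·sR = -1
mR = -1·sL + -1·sR = -18/5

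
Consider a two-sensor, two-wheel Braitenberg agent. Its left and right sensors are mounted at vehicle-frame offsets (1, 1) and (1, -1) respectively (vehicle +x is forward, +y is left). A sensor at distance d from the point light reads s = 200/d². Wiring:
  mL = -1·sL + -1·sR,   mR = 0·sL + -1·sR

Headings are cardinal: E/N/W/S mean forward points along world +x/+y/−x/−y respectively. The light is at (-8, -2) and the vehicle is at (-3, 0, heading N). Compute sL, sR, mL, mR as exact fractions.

left sensor world pos  = (-4, 1); dL² = 25
right sensor world pos = (-2, 1); dR² = 45
sL = 200/25 = 8
sR = 200/45 = 40/9
mL = -1·sL + -1·sR = -112/9
mR = 0·sL + -1·sR = -40/9

8 40/9 -112/9 -40/9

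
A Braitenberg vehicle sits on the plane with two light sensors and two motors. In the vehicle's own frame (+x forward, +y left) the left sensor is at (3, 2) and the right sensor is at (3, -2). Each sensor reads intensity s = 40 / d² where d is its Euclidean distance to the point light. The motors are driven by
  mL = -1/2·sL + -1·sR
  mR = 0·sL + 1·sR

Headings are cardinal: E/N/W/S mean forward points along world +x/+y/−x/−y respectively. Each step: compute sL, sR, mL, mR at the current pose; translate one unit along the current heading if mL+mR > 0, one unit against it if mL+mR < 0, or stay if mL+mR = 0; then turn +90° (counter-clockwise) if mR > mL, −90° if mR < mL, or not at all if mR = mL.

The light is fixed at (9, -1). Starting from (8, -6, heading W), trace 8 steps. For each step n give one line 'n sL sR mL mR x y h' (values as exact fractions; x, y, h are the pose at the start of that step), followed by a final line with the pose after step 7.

n=0: pose=(8,-6,W); sL=8/13, sR=8/5; mL=-124/65, mR=8/5; mL+mR=-4/13 → advance -1; mR−mL=228/65 → turn +1·90°
n=1: pose=(9,-6,S); sL=10/17, sR=10/17; mL=-15/17, mR=10/17; mL+mR=-5/17 → advance -1; mR−mL=25/17 → turn +1·90°
n=2: pose=(9,-5,E); sL=40/13, sR=8/9; mL=-284/117, mR=8/9; mL+mR=-20/13 → advance -1; mR−mL=388/117 → turn +1·90°
n=3: pose=(8,-5,N); sL=4, sR=20; mL=-22, mR=20; mL+mR=-2 → advance -1; mR−mL=42 → turn +1·90°
n=4: pose=(8,-6,W); sL=8/13, sR=8/5; mL=-124/65, mR=8/5; mL+mR=-4/13 → advance -1; mR−mL=228/65 → turn +1·90°
n=5: pose=(9,-6,S); sL=10/17, sR=10/17; mL=-15/17, mR=10/17; mL+mR=-5/17 → advance -1; mR−mL=25/17 → turn +1·90°
n=6: pose=(9,-5,E); sL=40/13, sR=8/9; mL=-284/117, mR=8/9; mL+mR=-20/13 → advance -1; mR−mL=388/117 → turn +1·90°
n=7: pose=(8,-5,N); sL=4, sR=20; mL=-22, mR=20; mL+mR=-2 → advance -1; mR−mL=42 → turn +1·90°

0 8/13 8/5 -124/65 8/5 8 -6 W
1 10/17 10/17 -15/17 10/17 9 -6 S
2 40/13 8/9 -284/117 8/9 9 -5 E
3 4 20 -22 20 8 -5 N
4 8/13 8/5 -124/65 8/5 8 -6 W
5 10/17 10/17 -15/17 10/17 9 -6 S
6 40/13 8/9 -284/117 8/9 9 -5 E
7 4 20 -22 20 8 -5 N
final 8 -6 W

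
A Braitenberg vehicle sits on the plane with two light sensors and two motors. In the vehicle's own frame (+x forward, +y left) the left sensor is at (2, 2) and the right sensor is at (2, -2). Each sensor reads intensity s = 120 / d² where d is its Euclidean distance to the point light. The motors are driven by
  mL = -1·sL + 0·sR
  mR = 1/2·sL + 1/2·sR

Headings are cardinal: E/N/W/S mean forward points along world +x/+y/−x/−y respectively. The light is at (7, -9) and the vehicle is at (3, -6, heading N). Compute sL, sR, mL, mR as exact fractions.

left sensor world pos  = (1, -4); dL² = 61
right sensor world pos = (5, -4); dR² = 29
sL = 120/61 = 120/61
sR = 120/29 = 120/29
mL = -1·sL + 0·sR = -120/61
mR = 1/2·sL + 1/2·sR = 5400/1769

120/61 120/29 -120/61 5400/1769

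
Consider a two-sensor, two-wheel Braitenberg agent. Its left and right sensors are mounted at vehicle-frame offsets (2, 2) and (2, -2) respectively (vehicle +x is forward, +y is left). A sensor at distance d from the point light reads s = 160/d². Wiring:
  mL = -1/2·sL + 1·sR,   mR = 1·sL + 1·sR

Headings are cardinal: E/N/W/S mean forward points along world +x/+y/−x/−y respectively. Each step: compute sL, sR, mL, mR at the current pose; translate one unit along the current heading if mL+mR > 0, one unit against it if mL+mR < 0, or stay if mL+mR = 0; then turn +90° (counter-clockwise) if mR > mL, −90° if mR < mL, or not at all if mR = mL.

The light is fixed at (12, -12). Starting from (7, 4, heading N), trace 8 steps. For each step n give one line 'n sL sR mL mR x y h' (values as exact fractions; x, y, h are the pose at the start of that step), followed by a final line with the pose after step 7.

0 160/373 160/333 33040/124209 112960/124209 7 4 N
1 80/137 16/41 552/5617 5472/5617 7 5 W
2 160/241 160/289 15440/69649 84800/69649 6 5 S
3 8/17 40/53 468/901 1104/901 6 4 E
4 160/373 160/333 33040/124209 112960/124209 7 4 N
5 80/137 16/41 552/5617 5472/5617 7 5 W
6 160/241 160/289 15440/69649 84800/69649 6 5 S
7 8/17 40/53 468/901 1104/901 6 4 E
final 7 4 N

n=0: pose=(7,4,N); sL=160/373, sR=160/333; mL=33040/124209, mR=112960/124209; mL+mR=146000/124209 → advance +1; mR−mL=240/373 → turn +1·90°
n=1: pose=(7,5,W); sL=80/137, sR=16/41; mL=552/5617, mR=5472/5617; mL+mR=6024/5617 → advance +1; mR−mL=120/137 → turn +1·90°
n=2: pose=(6,5,S); sL=160/241, sR=160/289; mL=15440/69649, mR=84800/69649; mL+mR=100240/69649 → advance +1; mR−mL=240/241 → turn +1·90°
n=3: pose=(6,4,E); sL=8/17, sR=40/53; mL=468/901, mR=1104/901; mL+mR=1572/901 → advance +1; mR−mL=12/17 → turn +1·90°
n=4: pose=(7,4,N); sL=160/373, sR=160/333; mL=33040/124209, mR=112960/124209; mL+mR=146000/124209 → advance +1; mR−mL=240/373 → turn +1·90°
n=5: pose=(7,5,W); sL=80/137, sR=16/41; mL=552/5617, mR=5472/5617; mL+mR=6024/5617 → advance +1; mR−mL=120/137 → turn +1·90°
n=6: pose=(6,5,S); sL=160/241, sR=160/289; mL=15440/69649, mR=84800/69649; mL+mR=100240/69649 → advance +1; mR−mL=240/241 → turn +1·90°
n=7: pose=(6,4,E); sL=8/17, sR=40/53; mL=468/901, mR=1104/901; mL+mR=1572/901 → advance +1; mR−mL=12/17 → turn +1·90°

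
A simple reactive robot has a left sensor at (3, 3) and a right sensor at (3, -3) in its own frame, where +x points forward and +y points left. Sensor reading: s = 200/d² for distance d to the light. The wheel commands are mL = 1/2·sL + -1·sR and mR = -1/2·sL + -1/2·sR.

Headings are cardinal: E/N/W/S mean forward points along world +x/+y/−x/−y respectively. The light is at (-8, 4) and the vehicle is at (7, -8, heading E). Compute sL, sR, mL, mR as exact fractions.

left sensor world pos  = (10, -5); dL² = 405
right sensor world pos = (10, -11); dR² = 549
sL = 200/405 = 40/81
sR = 200/549 = 200/549
mL = 1/2·sL + -1·sR = -580/4941
mR = -1/2·sL + -1/2·sR = -2120/4941

40/81 200/549 -580/4941 -2120/4941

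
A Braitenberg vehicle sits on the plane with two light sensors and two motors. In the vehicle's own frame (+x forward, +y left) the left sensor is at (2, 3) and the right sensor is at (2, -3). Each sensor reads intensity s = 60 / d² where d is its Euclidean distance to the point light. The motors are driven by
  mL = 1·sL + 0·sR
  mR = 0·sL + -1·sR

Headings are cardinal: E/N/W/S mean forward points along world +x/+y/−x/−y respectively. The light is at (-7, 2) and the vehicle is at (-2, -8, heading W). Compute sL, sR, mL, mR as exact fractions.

left sensor world pos  = (-4, -11); dL² = 178
right sensor world pos = (-4, -5); dR² = 58
sL = 60/178 = 30/89
sR = 60/58 = 30/29
mL = 1·sL + 0·sR = 30/89
mR = 0·sL + -1·sR = -30/29

30/89 30/29 30/89 -30/29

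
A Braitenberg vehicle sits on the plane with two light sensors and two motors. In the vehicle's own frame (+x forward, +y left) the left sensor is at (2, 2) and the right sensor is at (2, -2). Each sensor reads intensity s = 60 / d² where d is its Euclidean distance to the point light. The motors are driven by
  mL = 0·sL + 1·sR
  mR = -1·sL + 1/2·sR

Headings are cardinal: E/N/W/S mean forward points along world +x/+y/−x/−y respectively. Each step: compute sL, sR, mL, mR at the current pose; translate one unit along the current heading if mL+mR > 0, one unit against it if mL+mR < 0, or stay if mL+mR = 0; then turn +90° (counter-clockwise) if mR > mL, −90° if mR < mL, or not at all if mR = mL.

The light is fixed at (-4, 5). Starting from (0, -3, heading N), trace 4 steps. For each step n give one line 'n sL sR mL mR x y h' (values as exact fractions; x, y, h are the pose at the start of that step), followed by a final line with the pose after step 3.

n=0: pose=(0,-3,N); sL=3/2, sR=5/6; mL=5/6, mR=-13/12; mL+mR=-1/4 → advance -1; mR−mL=-23/12 → turn -1·90°
n=1: pose=(0,-4,E); sL=12/17, sR=60/157; mL=60/157, mR=-1374/2669; mL+mR=-354/2669 → advance -1; mR−mL=-2394/2669 → turn -1·90°
n=2: pose=(-1,-4,S); sL=30/73, sR=30/61; mL=30/61, mR=-735/4453; mL+mR=1455/4453 → advance +1; mR−mL=-2925/4453 → turn -1·90°
n=3: pose=(-1,-5,W); sL=12/29, sR=12/13; mL=12/13, mR=18/377; mL+mR=366/377 → advance +1; mR−mL=-330/377 → turn -1·90°

0 3/2 5/6 5/6 -13/12 0 -3 N
1 12/17 60/157 60/157 -1374/2669 0 -4 E
2 30/73 30/61 30/61 -735/4453 -1 -4 S
3 12/29 12/13 12/13 18/377 -1 -5 W
final -2 -5 N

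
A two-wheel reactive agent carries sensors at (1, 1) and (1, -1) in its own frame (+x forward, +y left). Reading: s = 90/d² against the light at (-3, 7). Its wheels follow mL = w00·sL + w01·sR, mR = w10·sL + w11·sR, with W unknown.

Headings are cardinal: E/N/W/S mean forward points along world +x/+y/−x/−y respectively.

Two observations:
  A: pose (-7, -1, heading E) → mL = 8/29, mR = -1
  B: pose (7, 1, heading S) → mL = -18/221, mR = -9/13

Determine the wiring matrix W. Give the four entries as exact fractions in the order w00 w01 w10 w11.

obs A: pose=(-7,-1,E) → sL=45/29, sR=1, mL=8/29, mR=-1
obs B: pose=(7,1,S) → sL=9/17, sR=9/13, mL=-18/221, mR=-9/13
sensor matrix S = [[45/29, 1], [9/17, 9/13]]; det S = 3492/6409
solve [mL_A; mL_B] = S·[w00; w01] and [mR_A; mR_B] = S·[w10; w11]:
  w00 = 1/2, w01 = -1/2, w10 = 0, w11 = -1

1/2 -1/2 0 -1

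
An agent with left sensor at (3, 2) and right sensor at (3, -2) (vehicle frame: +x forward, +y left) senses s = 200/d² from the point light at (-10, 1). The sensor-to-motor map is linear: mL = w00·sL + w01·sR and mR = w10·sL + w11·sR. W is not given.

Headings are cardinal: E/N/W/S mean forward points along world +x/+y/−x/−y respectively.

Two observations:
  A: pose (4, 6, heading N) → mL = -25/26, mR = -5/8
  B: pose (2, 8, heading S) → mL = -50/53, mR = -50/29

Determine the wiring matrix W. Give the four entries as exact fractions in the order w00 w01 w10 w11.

-1 0 0 -1

obs A: pose=(4,6,N) → sL=25/26, sR=5/8, mL=-25/26, mR=-5/8
obs B: pose=(2,8,S) → sL=50/53, sR=50/29, mL=-50/53, mR=-50/29
sensor matrix S = [[25/26, 5/8], [50/53, 50/29]]; det S = 85375/79924
solve [mL_A; mL_B] = S·[w00; w01] and [mR_A; mR_B] = S·[w10; w11]:
  w00 = -1, w01 = 0, w10 = 0, w11 = -1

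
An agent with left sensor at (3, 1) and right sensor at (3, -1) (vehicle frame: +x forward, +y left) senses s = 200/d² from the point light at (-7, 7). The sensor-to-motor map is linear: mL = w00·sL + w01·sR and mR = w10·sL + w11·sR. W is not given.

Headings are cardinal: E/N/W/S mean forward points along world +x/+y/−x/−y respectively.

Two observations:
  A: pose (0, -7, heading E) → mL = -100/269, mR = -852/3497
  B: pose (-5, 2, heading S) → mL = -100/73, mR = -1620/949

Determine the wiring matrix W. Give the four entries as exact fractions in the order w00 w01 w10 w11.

obs A: pose=(0,-7,E) → sL=200/269, sR=8/13, mL=-100/269, mR=-852/3497
obs B: pose=(-5,2,S) → sL=200/73, sR=40/13, mL=-100/73, mR=-1620/949
sensor matrix S = [[200/269, 8/13], [200/73, 40/13]]; det S = 153600/255281
solve [mL_A; mL_B] = S·[w00; w01] and [mR_A; mR_B] = S·[w10; w11]:
  w00 = -1/2, w01 = 0, w10 = 1/2, w11 = -1

-1/2 0 1/2 -1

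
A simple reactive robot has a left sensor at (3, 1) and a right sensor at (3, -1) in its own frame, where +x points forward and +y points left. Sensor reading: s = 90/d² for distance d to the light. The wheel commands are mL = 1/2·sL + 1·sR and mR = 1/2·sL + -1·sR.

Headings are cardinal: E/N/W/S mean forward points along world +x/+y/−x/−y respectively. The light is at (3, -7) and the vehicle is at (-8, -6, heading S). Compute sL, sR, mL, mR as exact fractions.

45/52 45/74 4005/3848 -675/3848

left sensor world pos  = (-7, -9); dL² = 104
right sensor world pos = (-9, -9); dR² = 148
sL = 90/104 = 45/52
sR = 90/148 = 45/74
mL = 1/2·sL + 1·sR = 4005/3848
mR = 1/2·sL + -1·sR = -675/3848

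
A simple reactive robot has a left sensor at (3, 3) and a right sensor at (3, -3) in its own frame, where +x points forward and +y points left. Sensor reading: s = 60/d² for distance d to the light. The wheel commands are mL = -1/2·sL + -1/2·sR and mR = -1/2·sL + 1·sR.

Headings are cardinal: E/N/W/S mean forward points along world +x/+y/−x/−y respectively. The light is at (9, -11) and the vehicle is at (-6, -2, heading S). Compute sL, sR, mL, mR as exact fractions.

1/3 1/6 -1/4 0

left sensor world pos  = (-3, -5); dL² = 180
right sensor world pos = (-9, -5); dR² = 360
sL = 60/180 = 1/3
sR = 60/360 = 1/6
mL = -1/2·sL + -1/2·sR = -1/4
mR = -1/2·sL + 1·sR = 0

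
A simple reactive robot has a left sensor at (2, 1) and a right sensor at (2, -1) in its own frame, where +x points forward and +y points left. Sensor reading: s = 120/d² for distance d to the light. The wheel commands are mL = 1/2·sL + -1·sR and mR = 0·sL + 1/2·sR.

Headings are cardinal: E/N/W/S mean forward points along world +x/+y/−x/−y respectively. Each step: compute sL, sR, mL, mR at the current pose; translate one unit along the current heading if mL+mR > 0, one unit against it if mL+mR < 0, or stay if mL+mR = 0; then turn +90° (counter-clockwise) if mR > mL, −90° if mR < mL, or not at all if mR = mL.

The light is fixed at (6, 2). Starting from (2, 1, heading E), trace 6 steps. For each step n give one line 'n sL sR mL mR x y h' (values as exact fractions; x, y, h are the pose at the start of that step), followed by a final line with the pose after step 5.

n=0: pose=(2,1,E); sL=30, sR=15; mL=0, mR=15/2; mL+mR=15/2 → advance +1; mR−mL=15/2 → turn +1·90°
n=1: pose=(3,1,N); sL=120/17, sR=24; mL=-348/17, mR=12; mL+mR=-144/17 → advance -1; mR−mL=552/17 → turn +1·90°
n=2: pose=(3,0,W); sL=60/17, sR=60/13; mL=-630/221, mR=30/13; mL+mR=-120/221 → advance -1; mR−mL=1140/221 → turn +1·90°
n=3: pose=(4,0,S); sL=120/17, sR=24/5; mL=-108/85, mR=12/5; mL+mR=96/85 → advance +1; mR−mL=312/85 → turn +1·90°
n=4: pose=(4,-1,E); sL=30, sR=15/2; mL=15/2, mR=15/4; mL+mR=45/4 → advance +1; mR−mL=-15/4 → turn -1·90°
n=5: pose=(5,-1,S); sL=24/5, sR=120/29; mL=-252/145, mR=60/29; mL+mR=48/145 → advance +1; mR−mL=552/145 → turn +1·90°

0 30 15 0 15/2 2 1 E
1 120/17 24 -348/17 12 3 1 N
2 60/17 60/13 -630/221 30/13 3 0 W
3 120/17 24/5 -108/85 12/5 4 0 S
4 30 15/2 15/2 15/4 4 -1 E
5 24/5 120/29 -252/145 60/29 5 -1 S
final 5 -2 E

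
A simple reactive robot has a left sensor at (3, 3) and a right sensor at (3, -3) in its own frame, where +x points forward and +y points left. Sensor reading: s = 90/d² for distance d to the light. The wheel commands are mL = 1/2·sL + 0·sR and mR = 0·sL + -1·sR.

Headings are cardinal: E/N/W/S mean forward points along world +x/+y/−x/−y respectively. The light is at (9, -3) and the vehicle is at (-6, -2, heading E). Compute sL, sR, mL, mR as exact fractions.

left sensor world pos  = (-3, 1); dL² = 160
right sensor world pos = (-3, -5); dR² = 148
sL = 90/160 = 9/16
sR = 90/148 = 45/74
mL = 1/2·sL + 0·sR = 9/32
mR = 0·sL + -1·sR = -45/74

9/16 45/74 9/32 -45/74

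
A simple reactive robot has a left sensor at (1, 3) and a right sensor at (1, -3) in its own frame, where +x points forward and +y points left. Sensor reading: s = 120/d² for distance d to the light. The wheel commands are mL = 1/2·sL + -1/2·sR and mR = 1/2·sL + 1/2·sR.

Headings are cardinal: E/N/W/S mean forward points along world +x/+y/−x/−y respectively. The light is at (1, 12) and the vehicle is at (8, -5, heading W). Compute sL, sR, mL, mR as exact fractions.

left sensor world pos  = (7, -8); dL² = 436
right sensor world pos = (7, -2); dR² = 232
sL = 120/436 = 30/109
sR = 120/232 = 15/29
mL = 1/2·sL + -1/2·sR = -765/6322
mR = 1/2·sL + 1/2·sR = 2505/6322

30/109 15/29 -765/6322 2505/6322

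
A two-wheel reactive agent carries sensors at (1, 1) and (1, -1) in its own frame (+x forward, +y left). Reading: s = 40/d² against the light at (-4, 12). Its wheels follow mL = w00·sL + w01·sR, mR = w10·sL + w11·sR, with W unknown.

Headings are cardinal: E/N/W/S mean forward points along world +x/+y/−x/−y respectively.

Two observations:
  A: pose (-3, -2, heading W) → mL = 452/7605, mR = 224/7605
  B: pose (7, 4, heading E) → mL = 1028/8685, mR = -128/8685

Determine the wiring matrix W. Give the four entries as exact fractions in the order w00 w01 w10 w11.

1 -1/2 -1/2 1/2

obs A: pose=(-3,-2,W) → sL=8/45, sR=40/169, mL=452/7605, mR=224/7605
obs B: pose=(7,4,E) → sL=40/193, sR=8/45, mL=1028/8685, mR=-128/8685
sensor matrix S = [[8/45, 40/169], [40/193, 8/45]]; det S = -1152512/66049425
solve [mL_A; mL_B] = S·[w00; w01] and [mR_A; mR_B] = S·[w10; w11]:
  w00 = 1, w01 = -1/2, w10 = -1/2, w11 = 1/2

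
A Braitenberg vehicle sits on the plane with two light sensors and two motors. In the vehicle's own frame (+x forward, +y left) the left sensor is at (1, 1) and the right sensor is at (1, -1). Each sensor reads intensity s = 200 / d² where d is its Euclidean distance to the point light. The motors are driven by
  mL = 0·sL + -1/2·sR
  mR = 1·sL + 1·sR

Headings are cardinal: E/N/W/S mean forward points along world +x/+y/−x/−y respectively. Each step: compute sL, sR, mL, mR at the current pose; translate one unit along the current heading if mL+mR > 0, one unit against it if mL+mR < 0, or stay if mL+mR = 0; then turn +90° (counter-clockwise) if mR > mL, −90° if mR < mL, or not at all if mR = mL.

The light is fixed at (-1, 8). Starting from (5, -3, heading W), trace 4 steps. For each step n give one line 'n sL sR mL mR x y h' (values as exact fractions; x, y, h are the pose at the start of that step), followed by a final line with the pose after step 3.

0 200/169 8/5 -4/5 2352/845 5 -3 W
1 10/9 5/4 -5/8 85/36 4 -3 S
2 200/157 40/41 -20/41 14480/6437 4 -4 E
3 100/73 20/17 -10/17 3160/1241 5 -4 N
final 5 -3 W

n=0: pose=(5,-3,W); sL=200/169, sR=8/5; mL=-4/5, mR=2352/845; mL+mR=1676/845 → advance +1; mR−mL=3028/845 → turn +1·90°
n=1: pose=(4,-3,S); sL=10/9, sR=5/4; mL=-5/8, mR=85/36; mL+mR=125/72 → advance +1; mR−mL=215/72 → turn +1·90°
n=2: pose=(4,-4,E); sL=200/157, sR=40/41; mL=-20/41, mR=14480/6437; mL+mR=11340/6437 → advance +1; mR−mL=17620/6437 → turn +1·90°
n=3: pose=(5,-4,N); sL=100/73, sR=20/17; mL=-10/17, mR=3160/1241; mL+mR=2430/1241 → advance +1; mR−mL=3890/1241 → turn +1·90°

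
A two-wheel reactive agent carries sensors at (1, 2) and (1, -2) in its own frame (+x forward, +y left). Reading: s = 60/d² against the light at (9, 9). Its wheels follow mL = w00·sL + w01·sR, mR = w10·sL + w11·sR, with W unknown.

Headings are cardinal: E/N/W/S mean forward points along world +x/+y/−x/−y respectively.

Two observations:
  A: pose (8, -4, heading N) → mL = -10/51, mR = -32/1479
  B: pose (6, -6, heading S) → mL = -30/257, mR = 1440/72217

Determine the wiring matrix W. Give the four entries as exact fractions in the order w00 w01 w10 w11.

-1/2 0 1 -1

obs A: pose=(8,-4,N) → sL=20/51, sR=12/29, mL=-10/51, mR=-32/1479
obs B: pose=(6,-6,S) → sL=60/257, sR=60/281, mL=-30/257, mR=1440/72217
sensor matrix S = [[20/51, 12/29], [60/257, 60/281]]; det S = -458240/35602981
solve [mL_A; mL_B] = S·[w00; w01] and [mR_A; mR_B] = S·[w10; w11]:
  w00 = -1/2, w01 = 0, w10 = 1, w11 = -1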